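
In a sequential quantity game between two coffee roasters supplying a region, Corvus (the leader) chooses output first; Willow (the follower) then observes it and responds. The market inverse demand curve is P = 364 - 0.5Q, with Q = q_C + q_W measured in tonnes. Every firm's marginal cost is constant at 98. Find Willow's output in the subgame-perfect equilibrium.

133

The follower Willow best-responds to any q_C: π_W = (364 - 0.5Q)q_W - 98q_W.
Follower FOC: 266 - (1/2)q_C - q_W = 0, so q_W(q_C) = (266 - (1/2)q_C).
Corvus substitutes q_W(q_C) into its own profit: π_C = q_C(364 - (1/2)q_C - (266 - (1/2)q_C)/2) - 98q_C = (231 - (1/4)q_C)q_C - 98q_C.
Maximising: ∂π_C/∂q_C = 133 - (1/2)q_C = 0, giving q_C = 266.
Then q_W = (266 - (1/2)·266) = 133.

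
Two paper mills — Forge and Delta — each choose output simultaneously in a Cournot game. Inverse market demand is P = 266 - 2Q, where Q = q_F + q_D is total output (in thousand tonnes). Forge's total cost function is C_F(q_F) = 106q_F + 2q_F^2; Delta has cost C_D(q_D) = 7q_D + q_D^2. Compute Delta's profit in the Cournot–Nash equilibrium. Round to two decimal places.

4756.46

Forge's profit: π_F = (266 - 2Q)q_F - (106q_F + 2q_F²). Setting ∂π_F/∂q_F = 0: 160 - 8q_F - 2(q_D) = 0.
Delta's first-order condition: 259 - 6q_D - 2(q_F) = 0.
Rearranging gives the reaction functions q_F = (160 - 2q_D)/8 and q_D = (259 - 2q_F)/6.
Solving the pair: q_F = 221/22, q_D = 438/11.
Price P = 266 - 2·(1097/22) = 1829/11.
Delta's profit: (1829/11)·(438/11) - 7·(438/11) - (438/11)² = 4756.4628.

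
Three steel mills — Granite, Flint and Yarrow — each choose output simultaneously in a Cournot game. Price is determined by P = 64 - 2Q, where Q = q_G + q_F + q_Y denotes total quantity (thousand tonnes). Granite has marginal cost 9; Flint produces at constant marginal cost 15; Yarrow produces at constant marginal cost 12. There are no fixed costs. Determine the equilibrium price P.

Granite's profit: π_G = (64 - 2Q)q_G - (9q_G). Setting ∂π_G/∂q_G = 0: 55 - 4q_G - 2(q_F + q_Y) = 0.
Flint's first-order condition: 49 - 4q_F - 2(q_G + q_Y) = 0.
Yarrow's profit: π_Y = (64 - 2Q)q_Y - (12q_Y). Setting ∂π_Y/∂q_Y = 0: 52 - 4q_Y - 2(q_G + q_F) = 0.
Summing all 3 equations gives 156 − 8Q = 0, hence Q = 39/2.
Back-substituting: q_G = (55 − 39)/2 = 8, q_F = (49 − 39)/2 = 5, q_Y = (52 − 39)/2 = 13/2.
Total output Q = 39/2, so price P = 64 - 2·(39/2) = 25.

25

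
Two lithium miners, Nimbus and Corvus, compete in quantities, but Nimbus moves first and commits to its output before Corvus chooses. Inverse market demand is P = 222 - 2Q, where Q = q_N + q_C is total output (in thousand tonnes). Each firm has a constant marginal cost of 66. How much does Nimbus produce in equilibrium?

39

The follower Corvus best-responds to any q_N: π_C = (222 - 2Q)q_C - 66q_C.
Setting the follower's marginal profit to zero, 156 - 2q_N - 4q_C = 0, i.e. q_C = (156 - 2q_N)/4.
Nimbus substitutes q_C(q_N) into its own profit: π_N = q_N(222 - 2q_N - (156 - 2q_N)/2) - 66q_N = (144 - q_N)q_N - 66q_N.
Maximising: ∂π_N/∂q_N = 78 - 2q_N = 0, giving q_N = 39.
Then q_C = (156 - 2·39)/4 = 39/2.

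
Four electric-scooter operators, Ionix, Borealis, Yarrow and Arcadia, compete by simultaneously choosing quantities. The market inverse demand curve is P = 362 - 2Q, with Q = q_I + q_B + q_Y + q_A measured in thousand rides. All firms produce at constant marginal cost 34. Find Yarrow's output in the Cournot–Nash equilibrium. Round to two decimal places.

Each firm earns π_i = (362 - 2Q)q_i - 34q_i.
Setting ∂π_i/∂q_i = 0 with rivals' quantities fixed: 328 - 4q_i - 2·Σ_{j≠i} q_j = 0.
With identical firms every q_j equals q_i, so Σ_{j≠i} q_j = 3q_i and 328 = 10q_i, giving q_i = 164/5.

32.80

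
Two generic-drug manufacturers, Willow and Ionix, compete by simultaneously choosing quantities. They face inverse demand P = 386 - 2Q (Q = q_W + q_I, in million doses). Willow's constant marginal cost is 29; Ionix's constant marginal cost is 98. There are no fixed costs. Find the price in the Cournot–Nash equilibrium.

171

Willow's profit: π_W = (386 - 2Q)q_W - (29q_W). Setting ∂π_W/∂q_W = 0: 357 - 4q_W - 2(q_I) = 0.
Ionix's first-order condition: 288 - 4q_I - 2(q_W) = 0.
Rearranging gives the reaction functions q_W = (357 - 2q_I)/4 and q_I = (288 - 2q_W)/4.
Solving the pair: q_W = 71, q_I = 73/2.
Total output Q = 215/2, so price P = 386 - 2·(215/2) = 171.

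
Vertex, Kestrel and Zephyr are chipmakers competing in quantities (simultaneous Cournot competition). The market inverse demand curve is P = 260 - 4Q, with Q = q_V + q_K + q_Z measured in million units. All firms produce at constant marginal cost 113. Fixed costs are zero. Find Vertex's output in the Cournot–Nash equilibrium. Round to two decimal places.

9.19

A representative firm's profit is π_i = q_i(260 - 4Q) - 113q_i.
Setting ∂π_i/∂q_i = 0 with rivals' quantities fixed: 147 - 8q_i - 4·Σ_{j≠i} q_j = 0.
By symmetry each firm produces the same amount; substituting Σ_{j≠i} q_j = 2q_i yields q_i = 147/16.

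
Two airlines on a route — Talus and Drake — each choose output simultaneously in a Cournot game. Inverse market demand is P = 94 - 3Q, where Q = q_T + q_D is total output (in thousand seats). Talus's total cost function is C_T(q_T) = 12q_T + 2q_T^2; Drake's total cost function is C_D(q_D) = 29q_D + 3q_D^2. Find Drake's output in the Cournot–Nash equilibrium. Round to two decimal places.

3.64

Talus's profit: π_T = (94 - 3Q)q_T - (12q_T + 2q_T²). Setting ∂π_T/∂q_T = 0: 82 - 10q_T - 3(q_D) = 0.
Drake's first-order condition: 65 - 12q_D - 3(q_T) = 0.
Rearranging gives the reaction functions q_T = (82 - 3q_D)/10 and q_D = (65 - 3q_T)/12.
Substituting one into the other gives q_T = 263/37 and q_D = 404/111.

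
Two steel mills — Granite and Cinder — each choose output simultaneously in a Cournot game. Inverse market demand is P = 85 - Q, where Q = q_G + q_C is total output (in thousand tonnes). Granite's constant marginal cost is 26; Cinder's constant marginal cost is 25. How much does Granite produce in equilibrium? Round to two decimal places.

Granite's profit: π_G = (85 - Q)q_G - (26q_G). Setting ∂π_G/∂q_G = 0: 59 - 2q_G - (q_C) = 0.
Cinder's profit: π_C = (85 - Q)q_C - (25q_C). Setting ∂π_C/∂q_C = 0: 60 - 2q_C - (q_G) = 0.
Rearranging gives the reaction functions q_G = (59 - q_C)/2 and q_C = (60 - q_G)/2.
Substituting one into the other gives q_G = 58/3 and q_C = 61/3.

19.33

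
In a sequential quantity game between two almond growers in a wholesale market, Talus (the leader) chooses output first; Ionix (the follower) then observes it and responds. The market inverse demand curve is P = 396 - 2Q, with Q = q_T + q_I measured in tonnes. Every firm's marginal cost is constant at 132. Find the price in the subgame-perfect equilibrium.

198

Solve by backward induction. Given q_T, the follower Ionix maximises π_I = (396 - 2q_T - 2q_I)q_I - 132q_I.
∂π_I/∂q_I = 264 - 2q_T - 4q_I = 0 gives the reaction function q_I = (264 - 2q_T)/4.
Talus substitutes q_I(q_T) into its own profit: π_T = q_T(396 - 2q_T - (264 - 2q_T)/2) - 132q_T = (264 - q_T)q_T - 132q_T.
The leader's first-order condition 132 - 2q_T = 0 yields q_T = 66.
Then q_I = (264 - 2·66)/4 = 33.
Total output Q = 99, so price P = 396 - 2·99 = 198.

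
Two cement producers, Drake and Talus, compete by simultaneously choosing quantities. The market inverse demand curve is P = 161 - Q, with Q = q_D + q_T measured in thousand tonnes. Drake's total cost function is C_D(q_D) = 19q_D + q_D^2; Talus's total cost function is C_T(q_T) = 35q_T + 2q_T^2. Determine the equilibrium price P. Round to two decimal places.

Drake's profit: π_D = (161 - Q)q_D - (19q_D + q_D²). Setting ∂π_D/∂q_D = 0: 142 - 4q_D - (q_T) = 0.
Talus's profit: π_T = (161 - Q)q_T - (35q_T + 2q_T²). Setting ∂π_T/∂q_T = 0: 126 - 6q_T - (q_D) = 0.
So q_D = (142 - q_T)/4 and q_T = (126 - q_D)/6.
Solving the pair: q_D = 726/23, q_T = 362/23.
Total output Q = 1088/23, so price P = 161 - 1088/23 = 113.6957.

113.70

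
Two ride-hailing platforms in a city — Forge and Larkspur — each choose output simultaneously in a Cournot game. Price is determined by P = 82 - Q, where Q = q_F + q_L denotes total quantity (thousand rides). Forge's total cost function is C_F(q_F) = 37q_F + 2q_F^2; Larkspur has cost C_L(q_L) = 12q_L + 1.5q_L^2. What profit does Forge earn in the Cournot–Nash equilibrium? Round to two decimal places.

Forge's profit: π_F = (82 - Q)q_F - (37q_F + 2q_F²). Setting ∂π_F/∂q_F = 0: 45 - 6q_F - (q_L) = 0.
Larkspur's first-order condition: 70 - 5q_L - (q_F) = 0.
Best responses: q_F = (45 - q_L)/6, q_L = (70 - q_F)/5.
Substituting one into the other gives q_F = 155/29 and q_L = 375/29.
Price P = 82 - 530/29 = 1848/29.
Forge's profit: (1848/29)·(155/29) - 37·(155/29) - 2(155/29)² = 85.7015.

85.70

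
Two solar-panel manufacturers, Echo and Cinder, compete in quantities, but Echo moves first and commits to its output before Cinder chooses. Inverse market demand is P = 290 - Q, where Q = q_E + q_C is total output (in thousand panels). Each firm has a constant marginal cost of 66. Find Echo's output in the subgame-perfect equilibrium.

The follower Cinder best-responds to any q_E: π_C = (290 - Q)q_C - 66q_C.
∂π_C/∂q_C = 224 - q_E - 2q_C = 0 gives the reaction function q_C = (224 - q_E)/2.
The leader anticipates this reaction. Substituting into P = 290 - Q gives P = 178 - (1/2)q_E, so π_E = (178 - (1/2)q_E)q_E - 66q_E.
Leader FOC: 112 - q_E = 0, so q_E = 112.
Then q_C = (224 - 112)/2 = 56.

112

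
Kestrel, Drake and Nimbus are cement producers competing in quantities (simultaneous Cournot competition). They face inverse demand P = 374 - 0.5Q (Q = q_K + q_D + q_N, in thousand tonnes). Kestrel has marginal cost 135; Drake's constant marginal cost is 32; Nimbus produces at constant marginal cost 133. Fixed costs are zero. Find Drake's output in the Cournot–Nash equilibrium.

273

Kestrel's profit: π_K = (374 - 0.5Q)q_K - (135q_K). Setting ∂π_K/∂q_K = 0: 239 - q_K - (1/2)(q_D + q_N) = 0.
Drake's profit: π_D = (374 - 0.5Q)q_D - (32q_D). Setting ∂π_D/∂q_D = 0: 342 - q_D - (1/2)(q_K + q_N) = 0.
Nimbus's profit: π_N = (374 - 0.5Q)q_N - (133q_N). Setting ∂π_N/∂q_N = 0: 241 - q_N - (1/2)(q_K + q_D) = 0.
Adding the 3 first-order conditions: 822 − 2Q = 0, so Q = 411.
Back-substituting: q_K = (239 − 411/2)/(1/2) = 67, q_D = (342 − 411/2)/(1/2) = 273, q_N = (241 − 411/2)/(1/2) = 71.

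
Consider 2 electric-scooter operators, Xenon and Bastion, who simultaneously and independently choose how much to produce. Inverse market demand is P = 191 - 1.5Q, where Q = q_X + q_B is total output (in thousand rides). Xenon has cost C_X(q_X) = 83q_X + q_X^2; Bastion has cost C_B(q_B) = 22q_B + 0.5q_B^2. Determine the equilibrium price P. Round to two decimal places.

Xenon's profit: π_X = (191 - 1.5Q)q_X - (83q_X + q_X²). Setting ∂π_X/∂q_X = 0: 108 - 5q_X - (3/2)(q_B) = 0.
Bastion's profit: π_B = (191 - 1.5Q)q_B - (22q_B + (1/2)q_B²). Setting ∂π_B/∂q_B = 0: 169 - 4q_B - (3/2)(q_X) = 0.
Best responses: q_X = (108 - (3/2)q_B)/5, q_B = (169 - (3/2)q_X)/4.
Solving the pair: q_X = 714/71, q_B = 38.4789.
Total output Q = 48.5352, so price P = 191 - (3/2)·48.5352 = 118.1972.

118.20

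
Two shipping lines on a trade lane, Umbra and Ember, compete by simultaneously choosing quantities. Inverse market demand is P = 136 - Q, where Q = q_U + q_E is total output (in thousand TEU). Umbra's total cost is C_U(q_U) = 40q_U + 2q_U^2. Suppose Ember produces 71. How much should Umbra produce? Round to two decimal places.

4.17

With the rival's output fixed at 71, Umbra's profit is π_U = (136 - 71 - q_U)q_U - (40q_U + 2q_U²) = (65 - q_U)q_U - (40q_U + 2q_U²).
∂π_U/∂q_U = 25 - 6q_U = 0, so q_U = 25/6.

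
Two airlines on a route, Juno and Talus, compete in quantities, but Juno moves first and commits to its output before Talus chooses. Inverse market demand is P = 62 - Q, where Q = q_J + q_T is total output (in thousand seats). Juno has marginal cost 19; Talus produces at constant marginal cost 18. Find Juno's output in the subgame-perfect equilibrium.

The follower Talus best-responds to any q_J: π_T = (62 - Q)q_T - 18q_T.
Follower FOC: 44 - q_J - 2q_T = 0, so q_T(q_J) = (44 - q_J)/2.
The leader anticipates this reaction. Substituting into P = 62 - Q gives P = 40 - (1/2)q_J, so π_J = (40 - (1/2)q_J)q_J - 19q_J.
Leader FOC: 21 - q_J = 0, so q_J = 21.
Then q_T = (44 - 21)/2 = 23/2.

21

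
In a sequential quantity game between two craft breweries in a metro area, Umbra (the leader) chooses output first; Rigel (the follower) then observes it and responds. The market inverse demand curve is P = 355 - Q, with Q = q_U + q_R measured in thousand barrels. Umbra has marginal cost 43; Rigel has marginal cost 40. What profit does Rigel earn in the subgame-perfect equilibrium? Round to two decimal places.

Solve by backward induction. Given q_U, the follower Rigel maximises π_R = (355 - q_U - q_R)q_R - 40q_R.
Follower FOC: 315 - q_U - 2q_R = 0, so q_R(q_U) = (315 - q_U)/2.
The leader anticipates this reaction. Substituting into P = 355 - Q gives P = 395/2 - (1/2)q_U, so π_U = (395/2 - (1/2)q_U)q_U - 43q_U.
Leader FOC: 309/2 - q_U = 0, so q_U = 309/2.
Then q_R = (315 - 309/2)/2 = 321/4.
Price P = 355 - 939/4 = 481/4.
Rigel's profit: (481/4 - 40)·(321/4) = 6440.0625.

6440.06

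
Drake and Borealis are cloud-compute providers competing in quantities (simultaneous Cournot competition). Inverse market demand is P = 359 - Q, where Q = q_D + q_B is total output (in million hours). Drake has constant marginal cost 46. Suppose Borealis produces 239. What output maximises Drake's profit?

With the rival's output fixed at 239, Drake's profit is π_D = (359 - 239 - q_D)q_D - (46q_D) = (120 - q_D)q_D - (46q_D).
∂π_D/∂q_D = 74 - 2q_D = 0, so q_D = 37.

37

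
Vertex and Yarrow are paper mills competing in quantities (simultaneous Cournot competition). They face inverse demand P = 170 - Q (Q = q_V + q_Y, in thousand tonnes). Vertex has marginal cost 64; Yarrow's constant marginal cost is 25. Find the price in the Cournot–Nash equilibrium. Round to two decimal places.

86.33

Vertex's profit: π_V = (170 - Q)q_V - (64q_V). Setting ∂π_V/∂q_V = 0: 106 - 2q_V - (q_Y) = 0.
Yarrow's profit: π_Y = (170 - Q)q_Y - (25q_Y). Setting ∂π_Y/∂q_Y = 0: 145 - 2q_Y - (q_V) = 0.
Best responses: q_V = (106 - q_Y)/2, q_Y = (145 - q_V)/2.
Solving the pair: q_V = 67/3, q_Y = 184/3.
Total output Q = 251/3, so price P = 170 - 251/3 = 259/3.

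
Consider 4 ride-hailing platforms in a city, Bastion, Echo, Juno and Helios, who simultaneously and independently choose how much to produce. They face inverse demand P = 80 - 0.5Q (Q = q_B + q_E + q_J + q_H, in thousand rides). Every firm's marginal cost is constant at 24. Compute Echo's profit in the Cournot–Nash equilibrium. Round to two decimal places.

Each firm earns π_i = (80 - 0.5Q)q_i - 24q_i.
First-order condition (treating rivals' output as given): 56 - q_i - (1/2)·Σ_{j≠i} q_j = 0.
By symmetry each firm produces the same amount; substituting Σ_{j≠i} q_j = 3q_i yields q_i = 56/(5/2) = 112/5.
Price P = 80 - (1/2)·(448/5) = 176/5.
Echo's profit: (176/5 - 24)·(112/5) = 250.8800.

250.88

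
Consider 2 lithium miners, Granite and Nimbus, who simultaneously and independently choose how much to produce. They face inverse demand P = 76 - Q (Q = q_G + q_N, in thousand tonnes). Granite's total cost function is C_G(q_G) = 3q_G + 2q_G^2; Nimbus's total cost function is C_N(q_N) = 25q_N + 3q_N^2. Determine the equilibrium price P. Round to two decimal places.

Granite's profit: π_G = (76 - Q)q_G - (3q_G + 2q_G²). Setting ∂π_G/∂q_G = 0: 73 - 6q_G - (q_N) = 0.
Nimbus's profit: π_N = (76 - Q)q_N - (25q_N + 3q_N²). Setting ∂π_N/∂q_N = 0: 51 - 8q_N - (q_G) = 0.
Rearranging gives the reaction functions q_G = (73 - q_N)/6 and q_N = (51 - q_G)/8.
Substituting one into the other gives q_G = 533/47 and q_N = 233/47.
Total output Q = 766/47, so price P = 76 - 766/47 = 59.7021.

59.70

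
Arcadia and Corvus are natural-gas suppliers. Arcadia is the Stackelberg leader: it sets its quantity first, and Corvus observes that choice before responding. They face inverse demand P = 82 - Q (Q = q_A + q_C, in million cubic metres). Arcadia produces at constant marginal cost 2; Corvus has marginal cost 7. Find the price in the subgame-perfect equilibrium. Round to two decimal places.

23.25

The follower Corvus best-responds to any q_A: π_C = (82 - Q)q_C - 7q_C.
Follower FOC: 75 - q_A - 2q_C = 0, so q_C(q_A) = (75 - q_A)/2.
Arcadia substitutes q_C(q_A) into its own profit: π_A = q_A(82 - q_A - (75 - q_A)/2) - 2q_A = (89/2 - (1/2)q_A)q_A - 2q_A.
Leader FOC: 85/2 - q_A = 0, so q_A = 85/2.
Then q_C = (75 - 85/2)/2 = 65/4.
Total output Q = 235/4, so price P = 82 - 235/4 = 93/4.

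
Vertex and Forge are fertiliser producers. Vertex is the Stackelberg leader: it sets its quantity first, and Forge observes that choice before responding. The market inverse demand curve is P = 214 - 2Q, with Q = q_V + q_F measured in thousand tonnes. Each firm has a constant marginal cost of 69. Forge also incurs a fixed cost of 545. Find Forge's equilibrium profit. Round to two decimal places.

The follower Forge best-responds to any q_V: π_F = (214 - 2Q)q_F - 69q_F.
∂π_F/∂q_F = 145 - 2q_V - 4q_F = 0 gives the reaction function q_F = (145 - 2q_V)/4.
Vertex substitutes q_F(q_V) into its own profit: π_V = q_V(214 - 2q_V - (145 - 2q_V)/2) - 69q_V = (283/2 - q_V)q_V - 69q_V.
The leader's first-order condition 145/2 - 2q_V = 0 yields q_V = 145/4.
Then q_F = (145 - 2·(145/4))/4 = 145/8.
Price P = 214 - 2·(435/8) = 421/4.
Forge's profit: (421/4 - 69)·(145/8) - 545 = 112.0313.

112.03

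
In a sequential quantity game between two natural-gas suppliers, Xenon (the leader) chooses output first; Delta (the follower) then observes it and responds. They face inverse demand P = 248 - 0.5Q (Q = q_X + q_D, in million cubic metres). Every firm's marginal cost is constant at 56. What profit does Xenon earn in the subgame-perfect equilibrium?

The follower Delta best-responds to any q_X: π_D = (248 - 0.5Q)q_D - 56q_D.
Follower FOC: 192 - (1/2)q_X - q_D = 0, so q_D(q_X) = (192 - (1/2)q_X).
The leader anticipates this reaction. Substituting into P = 248 - 0.5Q gives P = 152 - (1/4)q_X, so π_X = (152 - (1/4)q_X)q_X - 56q_X.
The leader's first-order condition 96 - (1/2)q_X = 0 yields q_X = 192.
Then q_D = (192 - (1/2)·192) = 96.
Price P = 248 - (1/2)·288 = 104.
Xenon's profit: (104 - 56)·192 = 9216.

9216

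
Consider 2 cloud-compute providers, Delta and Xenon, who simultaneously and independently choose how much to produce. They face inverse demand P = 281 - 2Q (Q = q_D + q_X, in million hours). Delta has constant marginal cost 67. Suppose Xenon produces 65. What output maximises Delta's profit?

With the rival's output fixed at 65, Delta's profit is π_D = (281 - 2·65 - 2q_D)q_D - (67q_D) = (151 - 2q_D)q_D - (67q_D).
∂π_D/∂q_D = 84 - 4q_D = 0, so q_D = 21.

21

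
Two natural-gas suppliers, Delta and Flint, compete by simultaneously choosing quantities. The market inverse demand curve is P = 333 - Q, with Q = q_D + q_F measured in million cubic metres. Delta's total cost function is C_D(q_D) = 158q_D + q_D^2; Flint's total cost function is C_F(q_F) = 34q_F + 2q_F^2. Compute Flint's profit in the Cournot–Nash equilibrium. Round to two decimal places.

Delta's profit: π_D = (333 - Q)q_D - (158q_D + q_D²). Setting ∂π_D/∂q_D = 0: 175 - 4q_D - (q_F) = 0.
Flint's profit: π_F = (333 - Q)q_F - (34q_F + 2q_F²). Setting ∂π_F/∂q_F = 0: 299 - 6q_F - (q_D) = 0.
Rearranging gives the reaction functions q_D = (175 - q_F)/4 and q_F = (299 - q_D)/6.
Solving the pair: q_D = 751/23, q_F = 1021/23.
Price P = 333 - 1772/23 = 255.9565.
Flint's profit: 255.9565·(1021/23) - 34·(1021/23) - 2(1021/23)² = 5911.7637.

5911.76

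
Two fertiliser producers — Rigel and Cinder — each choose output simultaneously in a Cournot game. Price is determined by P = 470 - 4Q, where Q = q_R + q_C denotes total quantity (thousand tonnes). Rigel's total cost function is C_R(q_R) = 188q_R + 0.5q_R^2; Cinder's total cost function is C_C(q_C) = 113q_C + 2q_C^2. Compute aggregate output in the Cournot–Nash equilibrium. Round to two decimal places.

43.92

Rigel's profit: π_R = (470 - 4Q)q_R - (188q_R + (1/2)q_R²). Setting ∂π_R/∂q_R = 0: 282 - 9q_R - 4(q_C) = 0.
Cinder's profit: π_C = (470 - 4Q)q_C - (113q_C + 2q_C²). Setting ∂π_C/∂q_C = 0: 357 - 12q_C - 4(q_R) = 0.
So q_R = (282 - 4q_C)/9 and q_C = (357 - 4q_R)/12.
Substituting one into the other gives q_R = 489/23 and q_C = 22.6630.
Total output Q = 489/23 + 22.6630 = 43.9239.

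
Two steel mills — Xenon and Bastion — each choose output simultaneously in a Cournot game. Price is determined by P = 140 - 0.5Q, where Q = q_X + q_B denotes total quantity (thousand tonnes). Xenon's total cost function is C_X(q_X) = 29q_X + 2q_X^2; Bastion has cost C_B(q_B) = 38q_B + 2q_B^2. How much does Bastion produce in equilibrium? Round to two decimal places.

18.36

Xenon's profit: π_X = (140 - 0.5Q)q_X - (29q_X + 2q_X²). Setting ∂π_X/∂q_X = 0: 111 - 5q_X - (1/2)(q_B) = 0.
Bastion's first-order condition: 102 - 5q_B - (1/2)(q_X) = 0.
Best responses: q_X = (111 - (1/2)q_B)/5, q_B = (102 - (1/2)q_X)/5.
Solving the pair: q_X = 224/11, q_B = 202/11.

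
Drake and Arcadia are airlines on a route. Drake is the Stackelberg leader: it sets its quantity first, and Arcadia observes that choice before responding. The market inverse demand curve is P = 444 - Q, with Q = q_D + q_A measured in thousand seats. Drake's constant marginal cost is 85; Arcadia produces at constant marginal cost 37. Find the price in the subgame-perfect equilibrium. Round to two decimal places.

162.75

Solve by backward induction. Given q_D, the follower Arcadia maximises π_A = (444 - q_D - q_A)q_A - 37q_A.
∂π_A/∂q_A = 407 - q_D - 2q_A = 0 gives the reaction function q_A = (407 - q_D)/2.
The leader anticipates this reaction. Substituting into P = 444 - Q gives P = 481/2 - (1/2)q_D, so π_D = (481/2 - (1/2)q_D)q_D - 85q_D.
The leader's first-order condition 311/2 - q_D = 0 yields q_D = 311/2.
Then q_A = (407 - 311/2)/2 = 503/4.
Total output Q = 1125/4, so price P = 444 - 1125/4 = 651/4.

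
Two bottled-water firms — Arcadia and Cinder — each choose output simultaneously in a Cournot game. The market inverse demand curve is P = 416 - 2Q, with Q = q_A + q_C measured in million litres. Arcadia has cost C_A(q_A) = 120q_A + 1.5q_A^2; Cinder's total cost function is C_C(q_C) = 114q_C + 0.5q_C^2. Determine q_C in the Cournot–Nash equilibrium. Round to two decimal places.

Arcadia's profit: π_A = (416 - 2Q)q_A - (120q_A + (3/2)q_A²). Setting ∂π_A/∂q_A = 0: 296 - 7q_A - 2(q_C) = 0.
Cinder's first-order condition: 302 - 5q_C - 2(q_A) = 0.
So q_A = (296 - 2q_C)/7 and q_C = (302 - 2q_A)/5.
Solving the pair: q_A = 876/31, q_C = 1522/31.

49.10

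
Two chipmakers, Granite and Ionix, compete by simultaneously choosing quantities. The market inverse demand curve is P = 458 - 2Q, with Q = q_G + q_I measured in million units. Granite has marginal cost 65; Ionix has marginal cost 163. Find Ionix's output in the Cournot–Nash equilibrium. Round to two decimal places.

Granite's profit: π_G = (458 - 2Q)q_G - (65q_G). Setting ∂π_G/∂q_G = 0: 393 - 4q_G - 2(q_I) = 0.
Ionix's first-order condition: 295 - 4q_I - 2(q_G) = 0.
So q_G = (393 - 2q_I)/4 and q_I = (295 - 2q_G)/4.
Substituting one into the other gives q_G = 491/6 and q_I = 197/6.

32.83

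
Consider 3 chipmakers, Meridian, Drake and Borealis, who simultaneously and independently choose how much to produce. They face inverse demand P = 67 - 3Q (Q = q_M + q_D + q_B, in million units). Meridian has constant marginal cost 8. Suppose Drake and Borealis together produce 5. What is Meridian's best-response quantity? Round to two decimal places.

7.33

With rivals' combined output fixed at 5, Meridian's profit is π_M = (67 - 3·5 - 3q_M)q_M - (8q_M) = (52 - 3q_M)q_M - (8q_M).
∂π_M/∂q_M = 44 - 6q_M = 0, so q_M = 22/3.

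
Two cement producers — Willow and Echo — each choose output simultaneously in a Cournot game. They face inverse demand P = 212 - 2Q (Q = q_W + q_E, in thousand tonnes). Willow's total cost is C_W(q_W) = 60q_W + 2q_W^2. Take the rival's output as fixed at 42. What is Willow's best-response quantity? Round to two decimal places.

8.50

With the rival's output fixed at 42, Willow's profit is π_W = (212 - 2·42 - 2q_W)q_W - (60q_W + 2q_W²) = (128 - 2q_W)q_W - (60q_W + 2q_W²).
∂π_W/∂q_W = 68 - 8q_W = 0, so q_W = 17/2.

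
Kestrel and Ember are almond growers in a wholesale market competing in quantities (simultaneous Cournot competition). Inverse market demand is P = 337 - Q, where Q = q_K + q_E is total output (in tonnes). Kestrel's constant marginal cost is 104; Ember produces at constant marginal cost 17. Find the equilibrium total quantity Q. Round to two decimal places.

Kestrel's profit: π_K = (337 - Q)q_K - (104q_K). Setting ∂π_K/∂q_K = 0: 233 - 2q_K - (q_E) = 0.
Ember's first-order condition: 320 - 2q_E - (q_K) = 0.
Best responses: q_K = (233 - q_E)/2, q_E = (320 - q_K)/2.
Solving the pair: q_K = 146/3, q_E = 407/3.
Total output Q = 146/3 + 407/3 = 553/3.

184.33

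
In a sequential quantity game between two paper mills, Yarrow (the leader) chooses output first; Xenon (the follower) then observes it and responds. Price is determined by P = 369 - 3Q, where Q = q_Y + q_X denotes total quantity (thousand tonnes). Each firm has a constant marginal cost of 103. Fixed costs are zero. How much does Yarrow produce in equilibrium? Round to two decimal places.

44.33

The follower Xenon best-responds to any q_Y: π_X = (369 - 3Q)q_X - 103q_X.
Follower FOC: 266 - 3q_Y - 6q_X = 0, so q_X(q_Y) = (266 - 3q_Y)/6.
Yarrow substitutes q_X(q_Y) into its own profit: π_Y = q_Y(369 - 3q_Y - (266 - 3q_Y)/2) - 103q_Y = (236 - (3/2)q_Y)q_Y - 103q_Y.
Maximising: ∂π_Y/∂q_Y = 133 - 3q_Y = 0, giving q_Y = 133/3.
Then q_X = (266 - 3·(133/3))/6 = 133/6.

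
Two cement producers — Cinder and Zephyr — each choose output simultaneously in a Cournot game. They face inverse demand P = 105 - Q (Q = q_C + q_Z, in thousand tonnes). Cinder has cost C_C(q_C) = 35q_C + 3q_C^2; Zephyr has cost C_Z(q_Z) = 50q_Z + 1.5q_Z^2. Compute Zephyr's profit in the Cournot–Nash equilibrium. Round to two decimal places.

225.02

Cinder's profit: π_C = (105 - Q)q_C - (35q_C + 3q_C²). Setting ∂π_C/∂q_C = 0: 70 - 8q_C - (q_Z) = 0.
Zephyr's first-order condition: 55 - 5q_Z - (q_C) = 0.
So q_C = (70 - q_Z)/8 and q_Z = (55 - q_C)/5.
Solving the pair: q_C = 295/39, q_Z = 370/39.
Price P = 105 - 665/39 = 87.9487.
Zephyr's profit: 87.9487·(370/39) - 50·(370/39) - (3/2)(370/39)² = 225.0164.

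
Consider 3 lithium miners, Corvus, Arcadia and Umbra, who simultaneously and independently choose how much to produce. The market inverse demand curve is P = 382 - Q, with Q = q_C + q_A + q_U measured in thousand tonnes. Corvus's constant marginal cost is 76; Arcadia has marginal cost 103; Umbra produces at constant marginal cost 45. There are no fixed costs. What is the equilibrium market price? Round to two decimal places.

Corvus's profit: π_C = (382 - Q)q_C - (76q_C). Setting ∂π_C/∂q_C = 0: 306 - 2q_C - (q_A + q_U) = 0.
Arcadia's first-order condition: 279 - 2q_A - (q_C + q_U) = 0.
Umbra's first-order condition: 337 - 2q_U - (q_C + q_A) = 0.
Adding the 3 conditions: 922 − 2Q − 2Q = 0, i.e. Q = 461/2.
Back-substituting: q_C = (306 − 461/2) = 151/2, q_A = (279 − 461/2) = 97/2, q_U = (337 − 461/2) = 213/2.
Total output Q = 461/2, so price P = 382 - 461/2 = 303/2.

151.50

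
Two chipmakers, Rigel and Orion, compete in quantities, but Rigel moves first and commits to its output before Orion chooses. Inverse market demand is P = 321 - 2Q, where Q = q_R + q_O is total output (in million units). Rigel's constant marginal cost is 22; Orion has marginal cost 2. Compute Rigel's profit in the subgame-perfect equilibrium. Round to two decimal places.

Solve by backward induction. Given q_R, the follower Orion maximises π_O = (321 - 2q_R - 2q_O)q_O - 2q_O.
Setting the follower's marginal profit to zero, 319 - 2q_R - 4q_O = 0, i.e. q_O = (319 - 2q_R)/4.
Rigel substitutes q_O(q_R) into its own profit: π_R = q_R(321 - 2q_R - (319 - 2q_R)/2) - 22q_R = (323/2 - q_R)q_R - 22q_R.
Maximising: ∂π_R/∂q_R = 279/2 - 2q_R = 0, giving q_R = 279/4.
Then q_O = (319 - 2·(279/4))/4 = 359/8.
Price P = 321 - 2·(917/8) = 367/4.
Rigel's profit: (367/4 - 22)·(279/4) = 4865.0625.

4865.06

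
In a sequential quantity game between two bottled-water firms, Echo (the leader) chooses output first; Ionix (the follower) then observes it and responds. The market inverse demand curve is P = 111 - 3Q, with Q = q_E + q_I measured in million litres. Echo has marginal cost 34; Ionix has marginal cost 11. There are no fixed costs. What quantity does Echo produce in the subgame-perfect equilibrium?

9

Solve by backward induction. Given q_E, the follower Ionix maximises π_I = (111 - 3q_E - 3q_I)q_I - 11q_I.
∂π_I/∂q_I = 100 - 3q_E - 6q_I = 0 gives the reaction function q_I = (100 - 3q_E)/6.
The leader anticipates this reaction. Substituting into P = 111 - 3Q gives P = 61 - (3/2)q_E, so π_E = (61 - (3/2)q_E)q_E - 34q_E.
Maximising: ∂π_E/∂q_E = 27 - 3q_E = 0, giving q_E = 9.
Then q_I = (100 - 3·9)/6 = 73/6.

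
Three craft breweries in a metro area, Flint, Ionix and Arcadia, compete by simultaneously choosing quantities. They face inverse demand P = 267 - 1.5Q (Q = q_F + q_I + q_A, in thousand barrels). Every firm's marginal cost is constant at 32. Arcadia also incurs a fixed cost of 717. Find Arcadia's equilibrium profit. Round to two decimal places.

A representative firm's profit is π_i = q_i(267 - 1.5Q) - 32q_i.
Setting ∂π_i/∂q_i = 0 with rivals' quantities fixed: 235 - 3q_i - (3/2)·Σ_{j≠i} q_j = 0.
With identical firms every q_j equals q_i, so Σ_{j≠i} q_j = 2q_i and 235 = 6q_i, giving q_i = 235/6.
Price P = 267 - (3/2)·(235/2) = 363/4.
Arcadia's profit: (363/4 - 32)·(235/6) - 717 = 1584.0417.

1584.04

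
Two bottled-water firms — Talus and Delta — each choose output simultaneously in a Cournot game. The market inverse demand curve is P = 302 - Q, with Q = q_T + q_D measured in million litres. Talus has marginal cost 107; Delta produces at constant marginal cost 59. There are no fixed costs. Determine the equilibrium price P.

Talus's profit: π_T = (302 - Q)q_T - (107q_T). Setting ∂π_T/∂q_T = 0: 195 - 2q_T - (q_D) = 0.
Delta's profit: π_D = (302 - Q)q_D - (59q_D). Setting ∂π_D/∂q_D = 0: 243 - 2q_D - (q_T) = 0.
So q_T = (195 - q_D)/2 and q_D = (243 - q_T)/2.
Solving the pair: q_T = 49, q_D = 97.
Total output Q = 146, so price P = 302 - 146 = 156.

156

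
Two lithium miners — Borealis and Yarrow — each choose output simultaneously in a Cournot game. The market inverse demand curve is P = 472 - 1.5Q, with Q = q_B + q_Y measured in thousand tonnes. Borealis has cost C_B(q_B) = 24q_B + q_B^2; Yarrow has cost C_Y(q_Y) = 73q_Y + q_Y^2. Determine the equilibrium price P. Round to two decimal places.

Borealis's profit: π_B = (472 - 1.5Q)q_B - (24q_B + q_B²). Setting ∂π_B/∂q_B = 0: 448 - 5q_B - (3/2)(q_Y) = 0.
Yarrow's first-order condition: 399 - 5q_Y - (3/2)(q_B) = 0.
Best responses: q_B = (448 - (3/2)q_Y)/5, q_Y = (399 - (3/2)q_B)/5.
Substituting one into the other gives q_B = 938/13 and q_Y = 756/13.
Total output Q = 1694/13, so price P = 472 - (3/2)·(1694/13) = 276.5385.

276.54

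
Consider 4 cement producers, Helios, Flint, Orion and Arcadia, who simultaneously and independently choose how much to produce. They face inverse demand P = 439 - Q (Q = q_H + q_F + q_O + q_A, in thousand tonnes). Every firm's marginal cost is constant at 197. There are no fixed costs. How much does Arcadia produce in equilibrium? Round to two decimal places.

48.40

A representative firm's profit is π_i = q_i(439 - Q) - 197q_i.
First-order condition (treating rivals' output as given): 242 - 2q_i - Σ_{j≠i} q_j = 0.
By symmetry each firm produces the same amount; substituting Σ_{j≠i} q_j = 3q_i yields q_i = 242/5.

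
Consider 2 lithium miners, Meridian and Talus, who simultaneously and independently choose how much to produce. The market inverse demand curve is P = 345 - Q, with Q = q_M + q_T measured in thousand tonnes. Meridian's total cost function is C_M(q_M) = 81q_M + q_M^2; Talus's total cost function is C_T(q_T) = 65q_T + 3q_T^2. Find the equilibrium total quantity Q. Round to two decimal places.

Meridian's profit: π_M = (345 - Q)q_M - (81q_M + q_M²). Setting ∂π_M/∂q_M = 0: 264 - 4q_M - (q_T) = 0.
Talus's profit: π_T = (345 - Q)q_T - (65q_T + 3q_T²). Setting ∂π_T/∂q_T = 0: 280 - 8q_T - (q_M) = 0.
Best responses: q_M = (264 - q_T)/4, q_T = (280 - q_M)/8.
Substituting one into the other gives q_M = 1832/31 and q_T = 856/31.
Total output Q = 1832/31 + 856/31 = 86.7097.

86.71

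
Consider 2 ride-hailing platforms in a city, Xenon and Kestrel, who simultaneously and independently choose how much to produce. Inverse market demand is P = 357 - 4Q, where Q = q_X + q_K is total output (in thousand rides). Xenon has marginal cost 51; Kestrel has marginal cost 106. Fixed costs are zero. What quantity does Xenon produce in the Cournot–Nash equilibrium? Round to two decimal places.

Xenon's profit: π_X = (357 - 4Q)q_X - (51q_X). Setting ∂π_X/∂q_X = 0: 306 - 8q_X - 4(q_K) = 0.
Kestrel's first-order condition: 251 - 8q_K - 4(q_X) = 0.
Rearranging gives the reaction functions q_X = (306 - 4q_K)/8 and q_K = (251 - 4q_X)/8.
Solving the pair: q_X = 361/12, q_K = 49/3.

30.08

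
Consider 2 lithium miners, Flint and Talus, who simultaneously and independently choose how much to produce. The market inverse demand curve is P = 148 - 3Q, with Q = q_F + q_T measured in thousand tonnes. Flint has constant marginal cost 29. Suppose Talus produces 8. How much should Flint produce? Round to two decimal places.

15.83

With the rival's output fixed at 8, Flint's profit is π_F = (148 - 3·8 - 3q_F)q_F - (29q_F) = (124 - 3q_F)q_F - (29q_F).
∂π_F/∂q_F = 95 - 6q_F = 0, so q_F = 95/6.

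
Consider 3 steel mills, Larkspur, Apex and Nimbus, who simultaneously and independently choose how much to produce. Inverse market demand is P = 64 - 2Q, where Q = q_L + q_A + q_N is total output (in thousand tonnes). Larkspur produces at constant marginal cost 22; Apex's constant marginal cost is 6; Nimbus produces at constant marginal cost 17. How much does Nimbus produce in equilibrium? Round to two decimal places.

Larkspur's profit: π_L = (64 - 2Q)q_L - (22q_L). Setting ∂π_L/∂q_L = 0: 42 - 4q_L - 2(q_A + q_N) = 0.
Apex's profit: π_A = (64 - 2Q)q_A - (6q_A). Setting ∂π_A/∂q_A = 0: 58 - 4q_A - 2(q_L + q_N) = 0.
Nimbus's profit: π_N = (64 - 2Q)q_N - (17q_N). Setting ∂π_N/∂q_N = 0: 47 - 4q_N - 2(q_L + q_A) = 0.
Adding the 3 first-order conditions: 147 − 8Q = 0, so Q = 147/8.
Back-substituting: q_L = (42 − 147/4)/2 = 21/8, q_A = (58 − 147/4)/2 = 85/8, q_N = (47 − 147/4)/2 = 41/8.

5.13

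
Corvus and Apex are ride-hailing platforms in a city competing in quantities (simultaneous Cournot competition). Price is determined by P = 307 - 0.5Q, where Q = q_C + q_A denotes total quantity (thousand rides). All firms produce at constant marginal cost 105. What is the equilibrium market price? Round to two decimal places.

Each firm earns π_i = (307 - 0.5Q)q_i - 105q_i.
Setting ∂π_i/∂q_i = 0 with rivals' quantities fixed: 202 - q_i - (1/2)q_j = 0.
By symmetry each firm produces the same amount; substituting q_j = q_i yields q_i = 202/(3/2) = 404/3.
Total output Q = 808/3, so price P = 307 - (1/2)·(808/3) = 517/3.

172.33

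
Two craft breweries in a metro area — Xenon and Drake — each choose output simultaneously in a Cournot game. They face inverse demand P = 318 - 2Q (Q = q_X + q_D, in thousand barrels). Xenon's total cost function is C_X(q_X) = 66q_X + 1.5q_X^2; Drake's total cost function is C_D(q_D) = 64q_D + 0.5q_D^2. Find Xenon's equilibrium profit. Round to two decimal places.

Xenon's profit: π_X = (318 - 2Q)q_X - (66q_X + (3/2)q_X²). Setting ∂π_X/∂q_X = 0: 252 - 7q_X - 2(q_D) = 0.
Drake's first-order condition: 254 - 5q_D - 2(q_X) = 0.
Best responses: q_X = (252 - 2q_D)/7, q_D = (254 - 2q_X)/5.
Substituting one into the other gives q_X = 752/31 and q_D = 1274/31.
Price P = 318 - 2·65.3548 = 187.2903.
Xenon's profit: 187.2903·(752/31) - 66·(752/31) - (3/2)(752/31)² = 2059.5879.

2059.59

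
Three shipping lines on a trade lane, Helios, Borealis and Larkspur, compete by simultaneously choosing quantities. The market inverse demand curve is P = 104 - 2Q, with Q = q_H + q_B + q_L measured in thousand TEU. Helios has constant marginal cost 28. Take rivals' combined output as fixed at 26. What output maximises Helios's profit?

With rivals' combined output fixed at 26, Helios's profit is π_H = (104 - 2·26 - 2q_H)q_H - (28q_H) = (52 - 2q_H)q_H - (28q_H).
∂π_H/∂q_H = 24 - 4q_H = 0, so q_H = 6.

6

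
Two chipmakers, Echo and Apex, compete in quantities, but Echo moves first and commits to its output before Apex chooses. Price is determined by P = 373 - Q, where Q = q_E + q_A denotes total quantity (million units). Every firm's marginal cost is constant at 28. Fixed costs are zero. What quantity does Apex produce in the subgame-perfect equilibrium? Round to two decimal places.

86.25

Solve by backward induction. Given q_E, the follower Apex maximises π_A = (373 - q_E - q_A)q_A - 28q_A.
∂π_A/∂q_A = 345 - q_E - 2q_A = 0 gives the reaction function q_A = (345 - q_E)/2.
The leader anticipates this reaction. Substituting into P = 373 - Q gives P = 401/2 - (1/2)q_E, so π_E = (401/2 - (1/2)q_E)q_E - 28q_E.
Leader FOC: 345/2 - q_E = 0, so q_E = 345/2.
Then q_A = (345 - 345/2)/2 = 345/4.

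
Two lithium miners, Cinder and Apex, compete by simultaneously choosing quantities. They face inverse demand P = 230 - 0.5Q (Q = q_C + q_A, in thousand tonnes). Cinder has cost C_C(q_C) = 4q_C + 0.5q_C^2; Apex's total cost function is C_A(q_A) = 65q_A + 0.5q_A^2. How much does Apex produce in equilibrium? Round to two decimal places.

57.87

Cinder's profit: π_C = (230 - 0.5Q)q_C - (4q_C + (1/2)q_C²). Setting ∂π_C/∂q_C = 0: 226 - 2q_C - (1/2)(q_A) = 0.
Apex's first-order condition: 165 - 2q_A - (1/2)(q_C) = 0.
Rearranging gives the reaction functions q_C = (226 - (1/2)q_A)/2 and q_A = (165 - (1/2)q_C)/2.
Solving the pair: q_C = 1478/15, q_A = 868/15.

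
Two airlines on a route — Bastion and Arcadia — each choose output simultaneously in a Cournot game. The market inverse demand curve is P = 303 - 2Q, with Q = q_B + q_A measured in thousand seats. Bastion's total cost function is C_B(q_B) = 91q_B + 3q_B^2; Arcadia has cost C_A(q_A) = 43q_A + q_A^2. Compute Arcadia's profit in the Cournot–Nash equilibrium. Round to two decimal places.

4529.63

Bastion's profit: π_B = (303 - 2Q)q_B - (91q_B + 3q_B²). Setting ∂π_B/∂q_B = 0: 212 - 10q_B - 2(q_A) = 0.
Arcadia's profit: π_A = (303 - 2Q)q_A - (43q_A + q_A²). Setting ∂π_A/∂q_A = 0: 260 - 6q_A - 2(q_B) = 0.
So q_B = (212 - 2q_A)/10 and q_A = (260 - 2q_B)/6.
Solving the pair: q_B = 94/7, q_A = 272/7.
Price P = 303 - 2·(366/7) = 1389/7.
Arcadia's profit: (1389/7)·(272/7) - 43·(272/7) - (272/7)² = 4529.6327.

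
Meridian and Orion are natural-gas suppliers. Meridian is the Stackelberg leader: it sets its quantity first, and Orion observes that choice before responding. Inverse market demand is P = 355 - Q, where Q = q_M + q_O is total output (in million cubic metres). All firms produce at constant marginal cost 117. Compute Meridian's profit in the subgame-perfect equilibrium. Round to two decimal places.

7080.50

The follower Orion best-responds to any q_M: π_O = (355 - Q)q_O - 117q_O.
∂π_O/∂q_O = 238 - q_M - 2q_O = 0 gives the reaction function q_O = (238 - q_M)/2.
The leader anticipates this reaction. Substituting into P = 355 - Q gives P = 236 - (1/2)q_M, so π_M = (236 - (1/2)q_M)q_M - 117q_M.
The leader's first-order condition 119 - q_M = 0 yields q_M = 119.
Then q_O = (238 - 119)/2 = 119/2.
Price P = 355 - 357/2 = 353/2.
Meridian's profit: (353/2 - 117)·119 = 7080.5000.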